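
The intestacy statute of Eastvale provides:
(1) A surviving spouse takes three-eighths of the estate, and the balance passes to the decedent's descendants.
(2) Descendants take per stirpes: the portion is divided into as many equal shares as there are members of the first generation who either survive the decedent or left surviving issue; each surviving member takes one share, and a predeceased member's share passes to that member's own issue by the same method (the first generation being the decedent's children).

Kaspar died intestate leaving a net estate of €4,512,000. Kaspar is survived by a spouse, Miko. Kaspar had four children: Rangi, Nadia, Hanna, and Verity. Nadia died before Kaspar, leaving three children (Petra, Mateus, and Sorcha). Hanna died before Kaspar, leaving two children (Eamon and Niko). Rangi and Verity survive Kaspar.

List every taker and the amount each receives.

Miko takes three-eighths of €4,512,000 = €1,692,000. The remaining €2,820,000 passes to the descendants.
The descendants' portion (€2,820,000) is divided into 4 shares of €705,000: Rangi and Verity each take €705,000; Nadia's €705,000 share passes to Nadia's issue; Hanna's €705,000 share passes to Hanna's issue.
Nadia's share (€705,000) is divided into 3 shares of €235,000: Petra, Mateus, and Sorcha each take €235,000.
Hanna's share (€705,000) is divided into 2 shares of €352,500: Eamon and Niko each take €352,500.

Miko: €1,692,000; Rangi: €705,000; Petra: €235,000; Mateus: €235,000; Sorcha: €235,000; Eamon: €352,500; Niko: €352,500; Verity: €705,000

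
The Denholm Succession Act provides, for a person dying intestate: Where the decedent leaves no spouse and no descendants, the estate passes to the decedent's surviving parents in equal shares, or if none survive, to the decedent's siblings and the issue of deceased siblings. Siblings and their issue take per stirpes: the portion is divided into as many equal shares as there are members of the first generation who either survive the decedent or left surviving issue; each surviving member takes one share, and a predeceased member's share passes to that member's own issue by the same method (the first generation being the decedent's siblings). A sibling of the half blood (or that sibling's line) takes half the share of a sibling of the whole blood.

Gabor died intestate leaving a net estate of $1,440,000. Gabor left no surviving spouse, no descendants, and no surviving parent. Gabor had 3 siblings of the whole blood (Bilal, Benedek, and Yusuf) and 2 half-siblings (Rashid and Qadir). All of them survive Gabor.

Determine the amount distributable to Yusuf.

The entire $1,440,000 passes to the siblings and their issue.
Counting each half-blood sibling's line as half a unit, there are 4 units in $1,440,000, so one unit is $360,000. Whole-blood lines (Bilal, Benedek, and Yusuf) take $360,000 each; half-blood lines (Rashid and Qadir) take $180,000 each.

Yusuf receives $360,000.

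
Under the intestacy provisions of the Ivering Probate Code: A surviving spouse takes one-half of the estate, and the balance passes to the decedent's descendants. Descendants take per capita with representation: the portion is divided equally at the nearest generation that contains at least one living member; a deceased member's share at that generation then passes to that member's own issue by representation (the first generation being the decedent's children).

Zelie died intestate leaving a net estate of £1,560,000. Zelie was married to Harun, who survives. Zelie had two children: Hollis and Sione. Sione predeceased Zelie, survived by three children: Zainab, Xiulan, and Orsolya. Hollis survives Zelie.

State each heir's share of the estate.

Harun: £780,000; Hollis: £390,000; Zainab: £130,000; Xiulan: £130,000; Orsolya: £130,000

Harun takes one-half of £1,560,000 = £780,000. The remaining £780,000 passes to the descendants.
The descendants' portion (£780,000) is divided into 2 shares of £390,000: Hollis takes £390,000; Sione's £390,000 share passes to Sione's issue.
Sione's share (£390,000) is divided into 3 shares of £130,000: Zainab, Xiulan, and Orsolya each take £130,000.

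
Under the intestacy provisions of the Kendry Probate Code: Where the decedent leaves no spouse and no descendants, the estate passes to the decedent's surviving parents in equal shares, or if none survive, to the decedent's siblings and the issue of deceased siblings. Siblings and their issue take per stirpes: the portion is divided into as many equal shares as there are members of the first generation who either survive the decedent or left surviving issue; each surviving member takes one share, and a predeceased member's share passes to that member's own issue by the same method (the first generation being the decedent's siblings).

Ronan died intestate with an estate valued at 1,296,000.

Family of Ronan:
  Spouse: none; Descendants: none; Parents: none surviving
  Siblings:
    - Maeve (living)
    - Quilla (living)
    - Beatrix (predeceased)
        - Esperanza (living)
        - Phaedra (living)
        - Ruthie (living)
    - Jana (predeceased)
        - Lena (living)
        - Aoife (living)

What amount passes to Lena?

The entire 1,296,000 passes to the siblings and their issue.
That amount (1,296,000) is divided into 4 shares of 324,000: Maeve and Quilla each take 324,000; Beatrix's 324,000 share passes to Beatrix's issue; Jana's 324,000 share passes to Jana's issue.
Beatrix's share (324,000) is divided into 3 shares of 108,000: Esperanza, Phaedra, and Ruthie each take 108,000.
Jana's share (324,000) is divided into 2 shares of 162,000: Lena and Aoife each take 162,000.

Lena receives 162,000.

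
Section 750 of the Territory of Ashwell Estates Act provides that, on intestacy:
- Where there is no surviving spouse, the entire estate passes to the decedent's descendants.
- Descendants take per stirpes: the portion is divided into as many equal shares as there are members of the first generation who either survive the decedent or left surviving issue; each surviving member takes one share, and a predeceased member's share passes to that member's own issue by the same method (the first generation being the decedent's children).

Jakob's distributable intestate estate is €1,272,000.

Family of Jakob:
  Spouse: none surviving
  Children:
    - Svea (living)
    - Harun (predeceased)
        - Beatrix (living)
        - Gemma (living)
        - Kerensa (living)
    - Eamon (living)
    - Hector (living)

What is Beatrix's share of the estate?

Beatrix receives €106,000.

The entire €1,272,000 passes to the descendants.
That amount (€1,272,000) is divided into 4 shares of €318,000: Svea, Eamon, and Hector each take €318,000; Harun's €318,000 share passes to Harun's issue.
Harun's share (€318,000) is divided into 3 shares of €106,000: Beatrix, Gemma, and Kerensa each take €106,000.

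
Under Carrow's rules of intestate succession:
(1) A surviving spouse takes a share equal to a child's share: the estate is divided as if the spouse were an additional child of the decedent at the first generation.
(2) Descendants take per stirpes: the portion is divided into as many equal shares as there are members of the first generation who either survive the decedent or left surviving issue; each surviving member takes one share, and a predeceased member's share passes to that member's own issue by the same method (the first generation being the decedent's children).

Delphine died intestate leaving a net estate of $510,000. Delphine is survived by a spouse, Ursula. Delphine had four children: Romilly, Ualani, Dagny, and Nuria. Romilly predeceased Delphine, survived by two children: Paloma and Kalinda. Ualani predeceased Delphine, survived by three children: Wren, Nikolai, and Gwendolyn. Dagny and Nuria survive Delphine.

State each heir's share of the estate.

The spouse counts as an additional share at the children's level, so there are 5 primary shares of $102,000. Ursula takes one such share ($102,000).
The children's combined portion ($408,000) is divided into 4 shares of $102,000: Dagny and Nuria each take $102,000; Romilly's $102,000 share passes to Romilly's issue; Ualani's $102,000 share passes to Ualani's issue.
Romilly's share ($102,000) is divided into 2 shares of $51,000: Paloma and Kalinda each take $51,000.
Ualani's share ($102,000) is divided into 3 shares of $34,000: Wren, Nikolai, and Gwendolyn each take $34,000.

Ursula: $102,000; Paloma: $51,000; Kalinda: $51,000; Wren: $34,000; Nikolai: $34,000; Gwendolyn: $34,000; Dagny: $102,000; Nuria: $102,000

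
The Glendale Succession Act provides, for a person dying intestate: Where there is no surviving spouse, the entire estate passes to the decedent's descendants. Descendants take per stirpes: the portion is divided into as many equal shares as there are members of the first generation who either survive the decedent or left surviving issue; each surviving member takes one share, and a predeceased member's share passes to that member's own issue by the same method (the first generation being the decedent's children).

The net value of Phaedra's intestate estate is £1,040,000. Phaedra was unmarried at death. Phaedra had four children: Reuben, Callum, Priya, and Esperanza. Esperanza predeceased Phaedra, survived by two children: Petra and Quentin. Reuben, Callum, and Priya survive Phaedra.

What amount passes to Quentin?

The entire £1,040,000 passes to the descendants.
That amount (£1,040,000) is divided into 4 shares of £260,000: Reuben, Callum, and Priya each take £260,000; Esperanza's £260,000 share passes to Esperanza's issue.
Esperanza's share (£260,000) is divided into 2 shares of £130,000: Petra and Quentin each take £130,000.

Quentin receives £130,000.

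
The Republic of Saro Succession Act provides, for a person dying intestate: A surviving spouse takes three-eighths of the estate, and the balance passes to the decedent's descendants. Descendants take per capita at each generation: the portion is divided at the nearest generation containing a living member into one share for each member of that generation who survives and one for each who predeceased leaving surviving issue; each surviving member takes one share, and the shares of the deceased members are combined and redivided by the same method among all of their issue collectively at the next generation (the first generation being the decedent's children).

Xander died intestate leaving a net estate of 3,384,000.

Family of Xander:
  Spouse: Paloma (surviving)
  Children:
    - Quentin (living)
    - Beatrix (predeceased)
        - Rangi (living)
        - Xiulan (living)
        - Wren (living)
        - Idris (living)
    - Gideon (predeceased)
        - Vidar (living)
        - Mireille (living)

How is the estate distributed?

Paloma: 1,269,000; Quentin: 705,000; Rangi: 235,000; Xiulan: 235,000; Wren: 235,000; Idris: 235,000; Vidar: 235,000; Mireille: 235,000

Paloma takes three-eighths of 3,384,000 = 1,269,000. The remaining 2,115,000 passes to the descendants.
The descendants' portion (2,115,000) is divided at the children's generation into 3 shares of 705,000. Quentin takes 705,000. The 2 shares of the deceased (Beatrix and Gideon) are combined into a pool of 1,410,000.
That pool (1,410,000) is divided at the grandchildren's generation equally among Rangi, Xiulan, Wren, Idris, Vidar, and Mireille: 235,000 each.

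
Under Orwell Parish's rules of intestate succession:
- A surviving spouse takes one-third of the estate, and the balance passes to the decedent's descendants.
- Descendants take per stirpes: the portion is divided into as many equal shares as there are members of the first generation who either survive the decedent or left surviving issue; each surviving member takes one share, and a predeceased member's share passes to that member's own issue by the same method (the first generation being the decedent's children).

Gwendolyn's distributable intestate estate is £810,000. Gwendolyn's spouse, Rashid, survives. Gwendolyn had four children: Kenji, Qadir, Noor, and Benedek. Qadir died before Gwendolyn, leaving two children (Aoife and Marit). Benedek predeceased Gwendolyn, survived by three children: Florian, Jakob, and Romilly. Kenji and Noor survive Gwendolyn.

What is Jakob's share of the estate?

Rashid takes one-third of £810,000 = £270,000. The remaining £540,000 passes to the descendants.
The descendants' portion (£540,000) is divided into 4 shares of £135,000: Kenji and Noor each take £135,000; Qadir's £135,000 share passes to Qadir's issue; Benedek's £135,000 share passes to Benedek's issue.
Qadir's share (£135,000) is divided into 2 shares of £67,500: Aoife and Marit each take £67,500.
Benedek's share (£135,000) is divided into 3 shares of £45,000: Florian, Jakob, and Romilly each take £45,000.

Jakob receives £45,000.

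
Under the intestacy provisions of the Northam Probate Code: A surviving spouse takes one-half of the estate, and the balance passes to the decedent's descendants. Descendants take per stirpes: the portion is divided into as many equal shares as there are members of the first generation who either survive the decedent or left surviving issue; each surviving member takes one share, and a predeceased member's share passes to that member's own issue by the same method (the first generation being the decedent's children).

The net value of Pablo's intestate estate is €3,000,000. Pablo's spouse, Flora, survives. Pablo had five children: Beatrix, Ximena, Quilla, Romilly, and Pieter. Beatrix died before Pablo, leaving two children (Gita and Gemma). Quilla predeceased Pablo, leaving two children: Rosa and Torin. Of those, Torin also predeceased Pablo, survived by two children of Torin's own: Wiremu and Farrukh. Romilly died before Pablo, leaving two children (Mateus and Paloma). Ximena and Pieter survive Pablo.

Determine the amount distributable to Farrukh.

Flora takes one-half of €3,000,000 = €1,500,000. The remaining €1,500,000 passes to the descendants.
The descendants' portion (€1,500,000) is divided into 5 shares of €300,000: Ximena and Pieter each take €300,000; Beatrix's €300,000 share passes to Beatrix's issue; Quilla's €300,000 share passes to Quilla's issue; Romilly's €300,000 share passes to Romilly's issue.
Beatrix's share (€300,000) is divided into 2 shares of €150,000: Gita and Gemma each take €150,000.
Quilla's share (€300,000) is divided into 2 shares of €150,000: Rosa takes €150,000; Torin's €150,000 share passes to Torin's issue.
Torin's share (€150,000) is divided into 2 shares of €75,000: Wiremu and Farrukh each take €75,000.
Romilly's share (€300,000) is divided into 2 shares of €150,000: Mateus and Paloma each take €150,000.

Farrukh receives €75,000.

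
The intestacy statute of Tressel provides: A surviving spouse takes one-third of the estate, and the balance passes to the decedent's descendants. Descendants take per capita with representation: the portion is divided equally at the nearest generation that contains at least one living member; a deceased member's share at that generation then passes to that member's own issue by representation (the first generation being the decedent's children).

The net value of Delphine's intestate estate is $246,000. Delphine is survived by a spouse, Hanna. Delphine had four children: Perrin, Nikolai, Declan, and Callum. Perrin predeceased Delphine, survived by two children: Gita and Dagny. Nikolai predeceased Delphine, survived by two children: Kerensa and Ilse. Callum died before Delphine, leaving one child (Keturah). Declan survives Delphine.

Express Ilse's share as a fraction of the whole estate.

Ilse receives 1/12 of the estate.

Hanna takes one-third of $246,000 = $82,000. The remaining $164,000 passes to the descendants.
The descendants' portion ($164,000) is divided into 4 shares of $41,000: Declan takes $41,000; Perrin's $41,000 share passes to Perrin's issue; Nikolai's $41,000 share passes to Nikolai's issue; Callum's $41,000 share passes to Callum's issue.
Perrin's share ($41,000) is divided into 2 shares of $20,500: Gita and Dagny each take $20,500.
Nikolai's share ($41,000) is divided into 2 shares of $20,500: Kerensa and Ilse each take $20,500.
Callum's share ($41,000) passes entirely to Keturah.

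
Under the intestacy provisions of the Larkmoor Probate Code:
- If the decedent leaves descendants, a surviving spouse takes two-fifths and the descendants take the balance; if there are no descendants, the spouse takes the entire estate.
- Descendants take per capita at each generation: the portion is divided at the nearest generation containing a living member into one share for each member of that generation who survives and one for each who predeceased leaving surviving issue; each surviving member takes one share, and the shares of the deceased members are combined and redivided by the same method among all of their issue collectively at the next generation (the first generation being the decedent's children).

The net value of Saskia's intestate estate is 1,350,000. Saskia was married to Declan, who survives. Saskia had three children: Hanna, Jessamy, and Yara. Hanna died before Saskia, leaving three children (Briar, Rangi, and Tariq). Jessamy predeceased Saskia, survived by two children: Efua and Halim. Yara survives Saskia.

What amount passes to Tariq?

Tariq receives 108,000.

Declan takes two-fifths of 1,350,000 = 540,000. The remaining 810,000 passes to the descendants.
The descendants' portion (810,000) is divided at the children's generation into 3 shares of 270,000. Yara takes 270,000. The 2 shares of the deceased (Hanna and Jessamy) are combined into a pool of 540,000.
That pool (540,000) is divided at the grandchildren's generation equally among Briar, Rangi, Tariq, Efua, and Halim: 108,000 each.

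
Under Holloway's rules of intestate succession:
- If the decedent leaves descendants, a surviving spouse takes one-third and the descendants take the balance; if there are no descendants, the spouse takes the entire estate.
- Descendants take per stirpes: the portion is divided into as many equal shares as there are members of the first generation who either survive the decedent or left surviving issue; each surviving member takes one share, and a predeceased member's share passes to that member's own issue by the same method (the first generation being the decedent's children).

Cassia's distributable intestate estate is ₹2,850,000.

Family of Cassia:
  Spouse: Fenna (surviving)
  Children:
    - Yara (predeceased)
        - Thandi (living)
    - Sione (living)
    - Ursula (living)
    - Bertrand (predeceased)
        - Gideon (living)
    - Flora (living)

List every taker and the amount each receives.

Fenna takes one-third of ₹2,850,000 = ₹950,000. The remaining ₹1,900,000 passes to the descendants.
The descendants' portion (₹1,900,000) is divided into 5 shares of ₹380,000: Sione, Ursula, and Flora each take ₹380,000; Yara's ₹380,000 share passes to Yara's issue; Bertrand's ₹380,000 share passes to Bertrand's issue.
Yara's share (₹380,000) passes entirely to Thandi.
Bertrand's share (₹380,000) passes entirely to Gideon.

Fenna: ₹950,000; Thandi: ₹380,000; Sione: ₹380,000; Ursula: ₹380,000; Gideon: ₹380,000; Flora: ₹380,000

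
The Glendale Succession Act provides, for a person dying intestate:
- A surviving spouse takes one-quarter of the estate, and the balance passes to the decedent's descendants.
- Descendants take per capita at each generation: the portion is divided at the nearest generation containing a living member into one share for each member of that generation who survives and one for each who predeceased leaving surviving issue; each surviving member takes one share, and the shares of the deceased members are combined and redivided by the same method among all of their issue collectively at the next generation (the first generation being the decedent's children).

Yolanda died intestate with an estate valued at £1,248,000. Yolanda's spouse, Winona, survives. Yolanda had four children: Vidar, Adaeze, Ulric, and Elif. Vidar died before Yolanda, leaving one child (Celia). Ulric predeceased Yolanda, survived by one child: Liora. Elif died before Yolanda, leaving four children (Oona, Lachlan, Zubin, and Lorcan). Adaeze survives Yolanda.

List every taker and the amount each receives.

Winona: £312,000; Celia: £117,000; Adaeze: £234,000; Liora: £117,000; Oona: £117,000; Lachlan: £117,000; Zubin: £117,000; Lorcan: £117,000

Winona takes one-quarter of £1,248,000 = £312,000. The remaining £936,000 passes to the descendants.
The descendants' portion (£936,000) is divided at the children's generation into 4 shares of £234,000. Adaeze takes £234,000. The 3 shares of the deceased (Vidar, Ulric, and Elif) are combined into a pool of £702,000.
That pool (£702,000) is divided at the grandchildren's generation equally among Celia, Liora, Oona, Lachlan, Zubin, and Lorcan: £117,000 each.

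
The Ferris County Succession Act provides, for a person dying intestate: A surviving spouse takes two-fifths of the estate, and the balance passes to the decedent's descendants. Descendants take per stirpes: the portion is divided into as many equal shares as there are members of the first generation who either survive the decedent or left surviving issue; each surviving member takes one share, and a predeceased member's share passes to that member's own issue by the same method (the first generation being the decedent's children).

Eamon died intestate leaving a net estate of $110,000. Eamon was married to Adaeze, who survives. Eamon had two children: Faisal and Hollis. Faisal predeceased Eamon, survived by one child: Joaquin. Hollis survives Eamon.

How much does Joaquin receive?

Adaeze takes two-fifths of $110,000 = $44,000. The remaining $66,000 passes to the descendants.
The descendants' portion ($66,000) is divided into 2 shares of $33,000: Hollis takes $33,000; Faisal's $33,000 share passes to Faisal's issue.
Faisal's share ($33,000) passes entirely to Joaquin.

Joaquin receives $33,000.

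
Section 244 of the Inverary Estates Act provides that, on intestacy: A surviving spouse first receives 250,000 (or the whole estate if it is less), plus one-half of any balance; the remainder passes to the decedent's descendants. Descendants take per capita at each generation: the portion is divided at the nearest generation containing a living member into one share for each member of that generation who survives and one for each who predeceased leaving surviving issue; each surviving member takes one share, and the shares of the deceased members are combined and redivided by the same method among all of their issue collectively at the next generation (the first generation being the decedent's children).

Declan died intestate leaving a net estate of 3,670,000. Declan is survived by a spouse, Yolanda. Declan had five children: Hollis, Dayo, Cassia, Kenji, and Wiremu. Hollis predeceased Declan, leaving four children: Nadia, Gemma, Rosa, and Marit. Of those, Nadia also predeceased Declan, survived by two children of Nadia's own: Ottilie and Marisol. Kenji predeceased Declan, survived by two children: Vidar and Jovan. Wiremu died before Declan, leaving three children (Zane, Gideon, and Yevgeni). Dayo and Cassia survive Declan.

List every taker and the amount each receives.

Yolanda: 1,960,000; Ottilie: 57,000; Marisol: 57,000; Gemma: 114,000; Rosa: 114,000; Marit: 114,000; Dayo: 342,000; Cassia: 342,000; Vidar: 114,000; Jovan: 114,000; Zane: 114,000; Gideon: 114,000; Yevgeni: 114,000

Yolanda first takes 250,000, leaving a balance of 3,420,000. Yolanda then takes one-half of the balance (1,710,000), for a total of 1,960,000. The remaining 1,710,000 passes to the descendants.
The descendants' portion (1,710,000) is divided at the children's generation into 5 shares of 342,000. Dayo and Cassia each take 342,000. The 3 shares of the deceased (Hollis, Kenji, and Wiremu) are combined into a pool of 1,026,000.
That pool (1,026,000) is divided at the grandchildren's generation into 9 shares of 114,000. Gemma, Rosa, Marit, Vidar, Jovan, Zane, Gideon, and Yevgeni each take 114,000. The remaining share for the deceased Nadia (114,000) is carried to the next generation.
That pool (114,000) is divided at the great-grandchildren's generation equally among Ottilie and Marisol: 57,000 each.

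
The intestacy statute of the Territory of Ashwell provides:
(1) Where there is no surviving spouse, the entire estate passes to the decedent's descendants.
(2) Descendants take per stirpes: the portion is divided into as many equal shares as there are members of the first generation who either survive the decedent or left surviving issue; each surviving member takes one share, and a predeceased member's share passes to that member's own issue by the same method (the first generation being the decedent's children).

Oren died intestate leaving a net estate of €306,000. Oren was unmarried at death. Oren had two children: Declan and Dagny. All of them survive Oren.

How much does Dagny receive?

The entire €306,000 passes to the descendants.
That amount (€306,000) is divided into 2 shares of €153,000: Declan and Dagny each take €153,000.

Dagny receives €153,000.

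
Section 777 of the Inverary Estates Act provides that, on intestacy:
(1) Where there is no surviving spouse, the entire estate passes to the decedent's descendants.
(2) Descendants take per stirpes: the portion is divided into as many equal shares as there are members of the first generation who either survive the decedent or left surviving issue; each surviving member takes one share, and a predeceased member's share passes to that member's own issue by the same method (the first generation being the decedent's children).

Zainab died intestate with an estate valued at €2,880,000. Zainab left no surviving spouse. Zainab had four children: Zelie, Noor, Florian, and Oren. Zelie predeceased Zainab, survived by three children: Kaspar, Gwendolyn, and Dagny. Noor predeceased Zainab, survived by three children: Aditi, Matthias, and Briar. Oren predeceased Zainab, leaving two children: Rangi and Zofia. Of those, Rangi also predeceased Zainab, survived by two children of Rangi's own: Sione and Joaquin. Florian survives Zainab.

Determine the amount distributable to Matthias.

The entire €2,880,000 passes to the descendants.
That amount (€2,880,000) is divided into 4 shares of €720,000: Florian takes €720,000; Zelie's €720,000 share passes to Zelie's issue; Noor's €720,000 share passes to Noor's issue; Oren's €720,000 share passes to Oren's issue.
Zelie's share (€720,000) is divided into 3 shares of €240,000: Kaspar, Gwendolyn, and Dagny each take €240,000.
Noor's share (€720,000) is divided into 3 shares of €240,000: Aditi, Matthias, and Briar each take €240,000.
Oren's share (€720,000) is divided into 2 shares of €360,000: Zofia takes €360,000; Rangi's €360,000 share passes to Rangi's issue.
Rangi's share (€360,000) is divided into 2 shares of €180,000: Sione and Joaquin each take €180,000.

Matthias receives €240,000.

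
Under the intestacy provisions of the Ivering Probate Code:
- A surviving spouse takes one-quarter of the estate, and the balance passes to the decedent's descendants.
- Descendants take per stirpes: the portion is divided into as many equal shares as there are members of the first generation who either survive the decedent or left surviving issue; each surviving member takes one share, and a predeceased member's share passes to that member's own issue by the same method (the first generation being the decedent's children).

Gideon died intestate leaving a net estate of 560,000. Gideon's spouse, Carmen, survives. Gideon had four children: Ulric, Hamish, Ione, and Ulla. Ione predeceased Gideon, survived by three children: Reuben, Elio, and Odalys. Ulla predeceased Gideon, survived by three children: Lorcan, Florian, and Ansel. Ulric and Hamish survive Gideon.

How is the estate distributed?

Carmen: 140,000; Ulric: 105,000; Hamish: 105,000; Reuben: 35,000; Elio: 35,000; Odalys: 35,000; Lorcan: 35,000; Florian: 35,000; Ansel: 35,000

Carmen takes one-quarter of 560,000 = 140,000. The remaining 420,000 passes to the descendants.
The descendants' portion (420,000) is divided into 4 shares of 105,000: Ulric and Hamish each take 105,000; Ione's 105,000 share passes to Ione's issue; Ulla's 105,000 share passes to Ulla's issue.
Ione's share (105,000) is divided into 3 shares of 35,000: Reuben, Elio, and Odalys each take 35,000.
Ulla's share (105,000) is divided into 3 shares of 35,000: Lorcan, Florian, and Ansel each take 35,000.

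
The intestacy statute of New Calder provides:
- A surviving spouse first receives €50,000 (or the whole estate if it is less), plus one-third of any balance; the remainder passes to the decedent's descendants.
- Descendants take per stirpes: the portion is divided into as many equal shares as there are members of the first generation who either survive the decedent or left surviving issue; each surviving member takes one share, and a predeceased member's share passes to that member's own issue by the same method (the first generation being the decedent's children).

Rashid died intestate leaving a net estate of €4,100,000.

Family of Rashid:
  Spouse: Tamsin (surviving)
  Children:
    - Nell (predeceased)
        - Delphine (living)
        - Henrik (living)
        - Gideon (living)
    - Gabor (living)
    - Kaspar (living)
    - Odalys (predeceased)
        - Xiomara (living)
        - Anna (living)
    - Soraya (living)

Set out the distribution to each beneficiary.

Tamsin first takes €50,000, leaving a balance of €4,050,000. Tamsin then takes one-third of the balance (€1,350,000), for a total of €1,400,000. The remaining €2,700,000 passes to the descendants.
The descendants' portion (€2,700,000) is divided into 5 shares of €540,000: Gabor, Kaspar, and Soraya each take €540,000; Nell's €540,000 share passes to Nell's issue; Odalys's €540,000 share passes to Odalys's issue.
Nell's share (€540,000) is divided into 3 shares of €180,000: Delphine, Henrik, and Gideon each take €180,000.
Odalys's share (€540,000) is divided into 2 shares of €270,000: Xiomara and Anna each take €270,000.

Tamsin: €1,400,000; Delphine: €180,000; Henrik: €180,000; Gideon: €180,000; Gabor: €540,000; Kaspar: €540,000; Xiomara: €270,000; Anna: €270,000; Soraya: €540,000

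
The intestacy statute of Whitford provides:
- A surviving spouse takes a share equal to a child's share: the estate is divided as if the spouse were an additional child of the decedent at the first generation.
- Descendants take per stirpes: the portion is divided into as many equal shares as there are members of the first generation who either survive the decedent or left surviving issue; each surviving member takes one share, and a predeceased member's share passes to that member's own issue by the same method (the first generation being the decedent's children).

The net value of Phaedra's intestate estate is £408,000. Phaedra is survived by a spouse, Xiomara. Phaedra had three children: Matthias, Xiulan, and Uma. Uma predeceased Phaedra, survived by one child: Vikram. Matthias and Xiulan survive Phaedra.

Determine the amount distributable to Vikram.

The spouse counts as an additional share at the children's level, so there are 4 primary shares of £102,000. Xiomara takes one such share (£102,000).
The children's combined portion (£306,000) is divided into 3 shares of £102,000: Matthias and Xiulan each take £102,000; Uma's £102,000 share passes to Uma's issue.
Uma's share (£102,000) passes entirely to Vikram.

Vikram receives £102,000.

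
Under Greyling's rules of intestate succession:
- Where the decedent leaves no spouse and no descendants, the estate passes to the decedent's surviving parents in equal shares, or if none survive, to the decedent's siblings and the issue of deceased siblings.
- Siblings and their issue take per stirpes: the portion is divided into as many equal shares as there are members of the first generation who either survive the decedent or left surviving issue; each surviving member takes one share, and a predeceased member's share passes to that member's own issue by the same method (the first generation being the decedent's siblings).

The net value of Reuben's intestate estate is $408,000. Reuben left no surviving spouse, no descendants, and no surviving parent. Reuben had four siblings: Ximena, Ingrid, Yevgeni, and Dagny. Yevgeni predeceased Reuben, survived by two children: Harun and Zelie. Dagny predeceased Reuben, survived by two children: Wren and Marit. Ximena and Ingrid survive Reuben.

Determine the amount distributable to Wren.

Wren receives $51,000.

The entire $408,000 passes to the siblings and their issue.
That amount ($408,000) is divided into 4 shares of $102,000: Ximena and Ingrid each take $102,000; Yevgeni's $102,000 share passes to Yevgeni's issue; Dagny's $102,000 share passes to Dagny's issue.
Yevgeni's share ($102,000) is divided into 2 shares of $51,000: Harun and Zelie each take $51,000.
Dagny's share ($102,000) is divided into 2 shares of $51,000: Wren and Marit each take $51,000.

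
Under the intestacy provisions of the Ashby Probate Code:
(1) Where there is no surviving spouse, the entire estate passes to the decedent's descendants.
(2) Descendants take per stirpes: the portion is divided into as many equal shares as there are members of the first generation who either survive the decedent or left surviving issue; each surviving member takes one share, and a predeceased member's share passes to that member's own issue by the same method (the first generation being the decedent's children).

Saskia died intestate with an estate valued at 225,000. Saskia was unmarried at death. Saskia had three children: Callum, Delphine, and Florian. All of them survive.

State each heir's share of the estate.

The entire 225,000 passes to the descendants.
That amount (225,000) is divided into 3 shares of 75,000: Callum, Delphine, and Florian each take 75,000.

Callum: 75,000; Delphine: 75,000; Florian: 75,000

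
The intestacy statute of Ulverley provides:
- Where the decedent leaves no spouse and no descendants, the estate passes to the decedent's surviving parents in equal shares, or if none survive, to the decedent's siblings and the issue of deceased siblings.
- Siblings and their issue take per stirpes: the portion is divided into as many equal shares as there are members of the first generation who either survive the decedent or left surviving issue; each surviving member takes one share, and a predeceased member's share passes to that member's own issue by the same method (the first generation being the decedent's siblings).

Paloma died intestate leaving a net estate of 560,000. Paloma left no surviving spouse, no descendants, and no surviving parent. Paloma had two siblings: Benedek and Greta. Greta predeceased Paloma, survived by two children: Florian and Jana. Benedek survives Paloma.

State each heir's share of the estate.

Benedek: 280,000; Florian: 140,000; Jana: 140,000

The entire 560,000 passes to the siblings and their issue.
That amount (560,000) is divided into 2 shares of 280,000: Benedek takes 280,000; Greta's 280,000 share passes to Greta's issue.
Greta's share (280,000) is divided into 2 shares of 140,000: Florian and Jana each take 140,000.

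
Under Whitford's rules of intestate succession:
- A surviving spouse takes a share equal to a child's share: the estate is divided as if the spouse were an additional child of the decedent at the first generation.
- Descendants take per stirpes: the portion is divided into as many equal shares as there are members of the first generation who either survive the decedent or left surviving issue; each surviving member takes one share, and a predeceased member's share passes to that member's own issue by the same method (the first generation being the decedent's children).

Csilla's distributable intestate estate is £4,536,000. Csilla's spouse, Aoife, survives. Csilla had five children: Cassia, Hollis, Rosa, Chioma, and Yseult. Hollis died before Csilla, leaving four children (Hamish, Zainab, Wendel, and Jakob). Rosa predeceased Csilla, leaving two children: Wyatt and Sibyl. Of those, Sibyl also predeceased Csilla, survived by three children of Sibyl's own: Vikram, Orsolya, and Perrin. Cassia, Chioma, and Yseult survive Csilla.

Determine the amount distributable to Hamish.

The spouse counts as an additional share at the children's level, so there are 6 primary shares of £756,000. Aoife takes one such share (£756,000).
The children's combined portion (£3,780,000) is divided into 5 shares of £756,000: Cassia, Chioma, and Yseult each take £756,000; Hollis's £756,000 share passes to Hollis's issue; Rosa's £756,000 share passes to Rosa's issue.
Hollis's share (£756,000) is divided into 4 shares of £189,000: Hamish, Zainab, Wendel, and Jakob each take £189,000.
Rosa's share (£756,000) is divided into 2 shares of £378,000: Wyatt takes £378,000; Sibyl's £378,000 share passes to Sibyl's issue.
Sibyl's share (£378,000) is divided into 3 shares of £126,000: Vikram, Orsolya, and Perrin each take £126,000.

Hamish receives £189,000.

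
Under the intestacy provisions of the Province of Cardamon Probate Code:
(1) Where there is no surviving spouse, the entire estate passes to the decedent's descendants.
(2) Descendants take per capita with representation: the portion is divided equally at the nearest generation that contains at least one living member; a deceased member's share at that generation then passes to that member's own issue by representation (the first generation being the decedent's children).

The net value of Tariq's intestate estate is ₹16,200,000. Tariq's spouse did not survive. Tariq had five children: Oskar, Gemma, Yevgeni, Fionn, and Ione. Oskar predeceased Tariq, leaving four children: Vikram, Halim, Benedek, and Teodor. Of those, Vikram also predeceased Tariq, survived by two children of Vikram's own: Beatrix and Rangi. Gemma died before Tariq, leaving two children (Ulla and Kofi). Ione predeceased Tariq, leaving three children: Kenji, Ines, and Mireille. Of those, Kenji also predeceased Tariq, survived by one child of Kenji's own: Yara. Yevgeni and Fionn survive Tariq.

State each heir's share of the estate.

The entire ₹16,200,000 passes to the descendants.
That amount (₹16,200,000) is divided into 5 shares of ₹3,240,000: Yevgeni and Fionn each take ₹3,240,000; Oskar's ₹3,240,000 share passes to Oskar's issue; Gemma's ₹3,240,000 share passes to Gemma's issue; Ione's ₹3,240,000 share passes to Ione's issue.
Oskar's share (₹3,240,000) is divided into 4 shares of ₹810,000: Halim, Benedek, and Teodor each take ₹810,000; Vikram's ₹810,000 share passes to Vikram's issue.
Vikram's share (₹810,000) is divided into 2 shares of ₹405,000: Beatrix and Rangi each take ₹405,000.
Gemma's share (₹3,240,000) is divided into 2 shares of ₹1,620,000: Ulla and Kofi each take ₹1,620,000.
Ione's share (₹3,240,000) is divided into 3 shares of ₹1,080,000: Ines and Mireille each take ₹1,080,000; Kenji's ₹1,080,000 share passes to Kenji's issue.
Kenji's share (₹1,080,000) passes entirely to Yara.

Beatrix: ₹405,000; Rangi: ₹405,000; Halim: ₹810,000; Benedek: ₹810,000; Teodor: ₹810,000; Ulla: ₹1,620,000; Kofi: ₹1,620,000; Yevgeni: ₹3,240,000; Fionn: ₹3,240,000; Yara: ₹1,080,000; Ines: ₹1,080,000; Mireille: ₹1,080,000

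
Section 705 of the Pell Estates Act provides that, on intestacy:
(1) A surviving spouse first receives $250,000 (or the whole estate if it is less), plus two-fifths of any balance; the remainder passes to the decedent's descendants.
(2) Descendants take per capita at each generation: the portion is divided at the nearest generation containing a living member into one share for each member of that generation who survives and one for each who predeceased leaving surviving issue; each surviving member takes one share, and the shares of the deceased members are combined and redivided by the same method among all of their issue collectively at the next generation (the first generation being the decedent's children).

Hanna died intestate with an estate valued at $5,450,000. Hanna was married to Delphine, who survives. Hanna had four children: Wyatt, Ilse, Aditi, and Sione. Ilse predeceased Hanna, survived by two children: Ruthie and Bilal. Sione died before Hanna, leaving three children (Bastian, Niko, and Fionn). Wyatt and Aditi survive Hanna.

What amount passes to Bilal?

Delphine first takes $250,000, leaving a balance of $5,200,000. Delphine then takes two-fifths of the balance ($2,080,000), for a total of $2,330,000. The remaining $3,120,000 passes to the descendants.
The descendants' portion ($3,120,000) is divided at the children's generation into 4 shares of $780,000. Wyatt and Aditi each take $780,000. The 2 shares of the deceased (Ilse and Sione) are combined into a pool of $1,560,000.
That pool ($1,560,000) is divided at the grandchildren's generation equally among Ruthie, Bilal, Bastian, Niko, and Fionn: $312,000 each.

Bilal receives $312,000.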